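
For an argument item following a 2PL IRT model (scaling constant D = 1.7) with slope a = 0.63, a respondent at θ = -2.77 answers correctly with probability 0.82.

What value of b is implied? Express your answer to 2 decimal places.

P(θ) = 1 / (1 + exp(−D·a(θ − b)))
logit(0.82) = ln(0.82/0.18) = 1.5163
b = θ − logit/(1.7·a) = -2.77 − 1.5163/1.0710 = -4.1858

-4.19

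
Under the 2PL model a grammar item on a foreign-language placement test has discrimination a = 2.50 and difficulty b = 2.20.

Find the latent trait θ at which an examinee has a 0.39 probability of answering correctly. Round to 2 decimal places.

P(θ) = 1 / (1 + exp(−a(θ − b)))
logit = ln(0.3900/0.6100) = -0.4473
θ = b + logit/(a) = 2.20 + (-0.4473)/2.5000 = 2.0211

2.02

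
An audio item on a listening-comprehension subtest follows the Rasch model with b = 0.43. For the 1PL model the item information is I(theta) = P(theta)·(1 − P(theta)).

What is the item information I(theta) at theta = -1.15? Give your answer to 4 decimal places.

0.1416

P = 1/(1+e^{1.5800}) = 0.1708
P(1−P) = 0.1708 × 0.8292 = 0.1416
I = P(1−P) = 0.14162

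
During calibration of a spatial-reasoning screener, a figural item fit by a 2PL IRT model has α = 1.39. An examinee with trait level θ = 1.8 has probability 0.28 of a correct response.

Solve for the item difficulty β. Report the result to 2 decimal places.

P(θ) = 1 / (1 + exp(−α(θ − β)))
logit(0.28) = ln(0.28/0.72) = -0.9445
β = θ − logit/(α) = 1.8 − (-0.9445)/1.3900 = 2.4795

2.48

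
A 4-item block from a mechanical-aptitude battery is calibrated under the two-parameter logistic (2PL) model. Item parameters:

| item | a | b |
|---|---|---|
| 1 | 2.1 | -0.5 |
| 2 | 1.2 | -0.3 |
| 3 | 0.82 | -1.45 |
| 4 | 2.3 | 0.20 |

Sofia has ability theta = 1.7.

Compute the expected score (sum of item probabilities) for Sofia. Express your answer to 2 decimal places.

3.81

P(theta) = 1 / (1 + exp(−a(theta − b)))
P_1 = 1/(1+e^{-4.6200}) = 0.9902
P_2 = 1/(1+e^{-2.4000}) = 0.9168
P_3 = 1/(1+e^{-2.5830}) = 0.9298
P_4 = 1/(1+e^{-3.4500}) = 0.9692
E[score] = 0.9902 + 0.9168 + 0.9298 + 0.9692 = 3.8061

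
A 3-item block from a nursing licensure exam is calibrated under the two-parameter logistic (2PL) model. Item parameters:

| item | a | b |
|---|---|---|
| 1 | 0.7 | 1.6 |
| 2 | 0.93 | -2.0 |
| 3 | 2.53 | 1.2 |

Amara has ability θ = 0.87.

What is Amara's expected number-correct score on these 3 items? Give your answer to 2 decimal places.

1.61

P(θ) = 1 / (1 + exp(−a(θ − b)))
P_1 = 1/(1+e^{0.5110}) = 0.3750
P_2 = 1/(1+e^{-2.6691}) = 0.9352
P_3 = 1/(1+e^{0.8349}) = 0.3026
E[score] = 0.3750 + 0.9352 + 0.3026 = 1.6127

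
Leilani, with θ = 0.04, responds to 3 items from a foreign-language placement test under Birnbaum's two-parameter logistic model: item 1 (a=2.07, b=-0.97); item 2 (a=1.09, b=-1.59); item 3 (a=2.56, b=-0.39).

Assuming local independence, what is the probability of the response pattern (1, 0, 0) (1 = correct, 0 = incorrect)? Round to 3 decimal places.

0.032

P(θ) = 1 / (1 + exp(−a(θ − b)))
P_1 = 1/(1+e^{-2.0907}) = 0.8900
P_2 = 1/(1+e^{-1.7767}) = 0.8553
P_3 = 1/(1+e^{-1.1008}) = 0.7504
L = P_1 × (1−P_2) × (1−P_3) = 0.8900 × 0.1447 × 0.2496 = 0.03215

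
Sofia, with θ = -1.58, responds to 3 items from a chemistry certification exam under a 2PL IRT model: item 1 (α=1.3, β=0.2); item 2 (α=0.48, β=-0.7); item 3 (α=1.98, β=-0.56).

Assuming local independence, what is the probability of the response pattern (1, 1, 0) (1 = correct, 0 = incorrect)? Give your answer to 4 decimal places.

P(θ) = 1 / (1 + exp(−α(θ − β)))
P_1 = 1/(1+e^{2.3140}) = 0.0900
P_2 = 1/(1+e^{0.4224}) = 0.3959
P_3 = 1/(1+e^{2.0196}) = 0.1172
L = P_1 × P_2 × (1−P_3) = 0.0900 × 0.3959 × 0.8828 = 0.03145

0.0314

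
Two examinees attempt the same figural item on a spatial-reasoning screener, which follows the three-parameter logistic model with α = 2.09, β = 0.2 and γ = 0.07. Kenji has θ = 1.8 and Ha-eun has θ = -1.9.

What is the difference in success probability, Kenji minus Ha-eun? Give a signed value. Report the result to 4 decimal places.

P(θ) = γ + (1 − γ) · 1 / (1 + exp(−α(θ − β)))
P(Kenji) = 0.9683  [exponent 3.3440]
P(Ha-eun) = 0.0814  [exponent -4.3890]
Difference = 0.9683 − 0.0814 = 0.8869

0.8869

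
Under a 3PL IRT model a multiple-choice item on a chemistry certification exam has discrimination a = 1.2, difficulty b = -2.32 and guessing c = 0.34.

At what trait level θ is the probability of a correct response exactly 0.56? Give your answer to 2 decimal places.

-2.90

P(θ) = c + (1 − c) · 1 / (1 + exp(−a(θ − b)))
Remove guessing floor: (0.56 − 0.34)/(1 − 0.34) = 0.3333
logit = ln(0.3333/0.6667) = -0.6931
θ = b + logit/(a) = -2.32 + (-0.6931)/1.2000 = -2.8976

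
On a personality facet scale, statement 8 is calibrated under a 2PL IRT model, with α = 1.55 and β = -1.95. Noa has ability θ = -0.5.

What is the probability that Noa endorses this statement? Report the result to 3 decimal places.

P(θ) = 1 / (1 + exp(−α(θ − β)))
Exponent: 1.55 × (-0.5 − (-1.95)) = 2.2475
1/(1 + e^{-2.2475}) = 0.9044

0.904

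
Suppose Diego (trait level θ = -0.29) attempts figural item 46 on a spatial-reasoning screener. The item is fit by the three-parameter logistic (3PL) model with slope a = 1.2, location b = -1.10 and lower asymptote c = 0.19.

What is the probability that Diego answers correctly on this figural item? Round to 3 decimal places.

0.778

P(θ) = c + (1 − c) · 1 / (1 + exp(−a(θ − b)))
Exponent: 1.2 × (-0.29 − (-1.10)) = 0.9720
1/(1 + e^{-0.9720}) = 0.7255
P = 0.19 + 0.81 × 0.7255 = 0.7777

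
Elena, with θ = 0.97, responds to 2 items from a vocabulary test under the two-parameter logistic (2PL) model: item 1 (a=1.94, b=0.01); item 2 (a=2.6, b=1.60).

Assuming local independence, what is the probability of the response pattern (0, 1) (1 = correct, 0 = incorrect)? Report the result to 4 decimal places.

P(θ) = 1 / (1 + exp(−a(θ − b)))
P_1 = 1/(1+e^{-1.8624}) = 0.8656
P_2 = 1/(1+e^{1.6380}) = 0.1627
L = (1−P_1) × P_2 = 0.1344 × 0.1627 = 0.02188

0.0219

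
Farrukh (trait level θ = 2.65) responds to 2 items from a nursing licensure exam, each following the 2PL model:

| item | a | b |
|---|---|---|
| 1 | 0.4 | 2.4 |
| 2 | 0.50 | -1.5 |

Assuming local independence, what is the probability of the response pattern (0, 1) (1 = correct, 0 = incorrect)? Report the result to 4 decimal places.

0.4220

P(θ) = 1 / (1 + exp(−a(θ − b)))
P_1 = 1/(1+e^{-0.1000}) = 0.5250
P_2 = 1/(1+e^{-2.0750}) = 0.8884
L = (1−P_1) × P_2 = 0.4750 × 0.8884 = 0.42203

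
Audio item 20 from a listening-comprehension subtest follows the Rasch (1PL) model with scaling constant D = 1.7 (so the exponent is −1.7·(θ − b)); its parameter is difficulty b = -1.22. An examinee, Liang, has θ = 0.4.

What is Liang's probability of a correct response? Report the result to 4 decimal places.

0.9401

P(θ) = 1 / (1 + exp(−D·(θ − b)))
Exponent: 1.7 × (0.4 − (-1.22)) = 2.7540
1/(1 + e^{-2.7540}) = 0.9401
P = 0.9401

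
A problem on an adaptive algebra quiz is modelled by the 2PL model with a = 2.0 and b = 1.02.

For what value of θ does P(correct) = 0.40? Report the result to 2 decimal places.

P(θ) = 1 / (1 + exp(−a(θ − b)))
logit = ln(0.4000/0.6000) = -0.4055
θ = b + logit/(a) = 1.02 + (-0.4055)/2.0000 = 0.8173

0.82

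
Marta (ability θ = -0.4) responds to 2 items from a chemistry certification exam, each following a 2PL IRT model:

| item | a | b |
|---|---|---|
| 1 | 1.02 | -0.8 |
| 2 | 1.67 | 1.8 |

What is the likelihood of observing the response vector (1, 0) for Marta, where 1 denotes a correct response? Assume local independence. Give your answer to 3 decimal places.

P(θ) = 1 / (1 + exp(−a(θ − b)))
P_1 = 1/(1+e^{-0.4080}) = 0.6006
P_2 = 1/(1+e^{3.6740}) = 0.0247
L = P_1 × (1−P_2) = 0.6006 × 0.9753 = 0.58575

0.586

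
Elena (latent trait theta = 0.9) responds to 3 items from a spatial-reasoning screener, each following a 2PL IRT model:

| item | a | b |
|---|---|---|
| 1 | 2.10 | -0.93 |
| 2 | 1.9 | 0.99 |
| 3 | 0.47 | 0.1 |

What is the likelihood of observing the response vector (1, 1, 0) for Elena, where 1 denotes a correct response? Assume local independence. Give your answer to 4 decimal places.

0.1823

P(theta) = 1 / (1 + exp(−a(theta − b)))
P_1 = 1/(1+e^{-3.8430}) = 0.9790
P_2 = 1/(1+e^{0.1710}) = 0.4574
P_3 = 1/(1+e^{-0.3760}) = 0.5929
L = P_1 × P_2 × (1−P_3) = 0.9790 × 0.4574 × 0.4071 = 0.18228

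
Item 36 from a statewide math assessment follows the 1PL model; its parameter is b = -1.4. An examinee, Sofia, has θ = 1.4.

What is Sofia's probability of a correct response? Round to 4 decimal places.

P(θ) = 1 / (1 + exp(−(θ − b)))
Exponent: (1.4 − (-1.4)) = 2.8000
1/(1 + e^{-2.8000}) = 0.9427
P = 0.9427

0.9427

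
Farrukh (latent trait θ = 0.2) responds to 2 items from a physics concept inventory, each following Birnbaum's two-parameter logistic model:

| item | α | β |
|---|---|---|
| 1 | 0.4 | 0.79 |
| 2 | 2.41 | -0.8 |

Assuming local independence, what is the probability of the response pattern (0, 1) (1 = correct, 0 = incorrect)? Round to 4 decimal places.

P(θ) = 1 / (1 + exp(−α(θ − β)))
P_1 = 1/(1+e^{0.2360}) = 0.4413
P_2 = 1/(1+e^{-2.4100}) = 0.9176
L = (1−P_1) × P_2 = 0.5587 × 0.9176 = 0.51268

0.5127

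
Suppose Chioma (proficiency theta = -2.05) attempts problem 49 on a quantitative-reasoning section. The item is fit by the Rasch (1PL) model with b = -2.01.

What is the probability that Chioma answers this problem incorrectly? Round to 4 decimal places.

0.5100

P(theta) = 1 / (1 + exp(−(theta − b)))
Exponent: (-2.05 − (-2.01)) = -0.0400
1/(1 + e^{0.0400}) = 0.4900
P = 0.4900
P(incorrect) = 1 − 0.4900 = 0.5100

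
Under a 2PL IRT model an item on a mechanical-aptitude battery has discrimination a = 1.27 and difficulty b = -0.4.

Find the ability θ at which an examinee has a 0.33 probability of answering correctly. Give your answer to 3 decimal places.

P(θ) = 1 / (1 + exp(−a(θ − b)))
logit = ln(0.3300/0.6700) = -0.7082
θ = b + logit/(a) = -0.4 + (-0.7082)/1.2700 = -0.9576

-0.958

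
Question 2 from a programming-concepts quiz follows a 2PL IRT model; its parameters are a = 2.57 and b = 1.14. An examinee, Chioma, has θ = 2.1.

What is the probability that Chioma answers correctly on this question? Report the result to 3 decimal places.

0.922

P(θ) = 1 / (1 + exp(−a(θ − b)))
Exponent: 2.57 × (2.1 − 1.14) = 2.4672
1/(1 + e^{-2.4672}) = 0.9218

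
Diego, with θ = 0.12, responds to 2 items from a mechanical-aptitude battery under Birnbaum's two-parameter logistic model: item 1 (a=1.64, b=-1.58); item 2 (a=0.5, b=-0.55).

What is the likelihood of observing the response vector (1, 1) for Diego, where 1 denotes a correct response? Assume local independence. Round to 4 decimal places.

P(θ) = 1 / (1 + exp(−a(θ − b)))
P_1 = 1/(1+e^{-2.7880}) = 0.9420
P_2 = 1/(1+e^{-0.3350}) = 0.5830
L = P_1 × P_2 = 0.9420 × 0.5830 = 0.54918

0.5492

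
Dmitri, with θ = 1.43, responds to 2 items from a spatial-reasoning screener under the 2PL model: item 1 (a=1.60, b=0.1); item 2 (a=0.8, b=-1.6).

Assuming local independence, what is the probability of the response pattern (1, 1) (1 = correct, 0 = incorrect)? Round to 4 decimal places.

0.8209

P(θ) = 1 / (1 + exp(−a(θ − b)))
P_1 = 1/(1+e^{-2.1280}) = 0.8936
P_2 = 1/(1+e^{-2.4240}) = 0.9186
L = P_1 × P_2 = 0.8936 × 0.9186 = 0.82089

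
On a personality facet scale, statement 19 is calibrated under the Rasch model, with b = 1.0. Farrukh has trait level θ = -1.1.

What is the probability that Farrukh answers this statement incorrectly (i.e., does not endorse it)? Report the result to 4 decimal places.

0.8909

P(θ) = 1 / (1 + exp(−(θ − b)))
Exponent: (-1.1 − 1.0) = -2.1000
1/(1 + e^{2.1000}) = 0.1091
P = 0.1091
P(incorrect) = 1 − 0.1091 = 0.8909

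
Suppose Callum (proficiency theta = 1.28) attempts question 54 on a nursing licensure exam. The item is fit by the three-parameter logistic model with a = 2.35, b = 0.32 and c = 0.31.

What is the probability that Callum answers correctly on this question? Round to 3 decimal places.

P(theta) = c + (1 − c) · 1 / (1 + exp(−a(theta − b)))
Exponent: 2.35 × (1.28 − 0.32) = 2.2560
1/(1 + e^{-2.2560}) = 0.9052
P = 0.31 + 0.69 × 0.9052 = 0.9346

0.935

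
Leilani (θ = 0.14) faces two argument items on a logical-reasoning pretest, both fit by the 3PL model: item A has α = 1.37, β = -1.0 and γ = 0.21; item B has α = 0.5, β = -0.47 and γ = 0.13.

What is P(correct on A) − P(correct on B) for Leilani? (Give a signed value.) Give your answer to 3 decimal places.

0.232

P(θ) = γ + (1 − γ) · 1 / (1 + exp(−α(θ − β)))
P_A = 0.8630
P_B = 0.6308
P_A − P_B = 0.2322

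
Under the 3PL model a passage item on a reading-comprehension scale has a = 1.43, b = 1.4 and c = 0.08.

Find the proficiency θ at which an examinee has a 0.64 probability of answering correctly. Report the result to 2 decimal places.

P(θ) = c + (1 − c) · 1 / (1 + exp(−a(θ − b)))
Remove guessing floor: (0.64 − 0.08)/(1 − 0.08) = 0.6087
logit = ln(0.6087/0.3913) = 0.4418
θ = b + logit/(a) = 1.4 + 0.4418/1.4300 = 1.7090

1.71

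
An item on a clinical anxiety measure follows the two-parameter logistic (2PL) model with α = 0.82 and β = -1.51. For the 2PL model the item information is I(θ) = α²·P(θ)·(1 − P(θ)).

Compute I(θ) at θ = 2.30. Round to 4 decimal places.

P = 1/(1+e^{-3.1242}) = 0.9579
P(1−P) = 0.9579 × 0.0421 = 0.0403
I = α² × P(1−P) = 0.82² × 0.0403 = 0.02713

0.0271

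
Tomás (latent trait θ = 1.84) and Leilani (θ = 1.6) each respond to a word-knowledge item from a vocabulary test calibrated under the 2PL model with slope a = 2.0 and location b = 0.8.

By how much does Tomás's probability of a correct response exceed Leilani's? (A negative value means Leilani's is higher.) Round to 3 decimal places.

0.057

P(θ) = 1 / (1 + exp(−a(θ − b)))
P(Tomás) = 0.8889  [exponent 2.0800]
P(Leilani) = 0.8320  [exponent 1.6000]
Difference = 0.8889 − 0.8320 = 0.0569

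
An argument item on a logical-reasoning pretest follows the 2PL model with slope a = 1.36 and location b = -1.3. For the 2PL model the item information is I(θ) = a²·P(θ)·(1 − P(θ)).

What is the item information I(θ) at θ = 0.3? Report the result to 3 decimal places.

0.169

P = 1/(1+e^{-2.1760}) = 0.8981
P(1−P) = 0.8981 × 0.1019 = 0.0915
I = a² × P(1−P) = 1.36² × 0.0915 = 0.16931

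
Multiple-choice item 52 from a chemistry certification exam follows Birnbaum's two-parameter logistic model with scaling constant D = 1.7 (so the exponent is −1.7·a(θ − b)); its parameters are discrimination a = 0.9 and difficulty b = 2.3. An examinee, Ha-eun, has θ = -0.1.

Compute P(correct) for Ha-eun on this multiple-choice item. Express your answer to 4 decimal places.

0.0248

P(θ) = 1 / (1 + exp(−D·a(θ − b)))
Exponent: 1.7 × 0.9 × (-0.1 − 2.3) = -3.6720
1/(1 + e^{3.6720}) = 0.0248
P = 0.0248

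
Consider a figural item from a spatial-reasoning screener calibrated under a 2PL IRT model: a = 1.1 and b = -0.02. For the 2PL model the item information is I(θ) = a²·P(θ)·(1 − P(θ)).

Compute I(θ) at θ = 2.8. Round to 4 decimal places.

0.0498

P = 1/(1+e^{-3.1020}) = 0.9570
P(1−P) = 0.9570 × 0.0430 = 0.0412
I = a² × P(1−P) = 1.1² × 0.0412 = 0.04982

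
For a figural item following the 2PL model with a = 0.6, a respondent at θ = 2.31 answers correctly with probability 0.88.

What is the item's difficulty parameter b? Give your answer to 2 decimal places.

P(θ) = 1 / (1 + exp(−a(θ − b)))
logit(0.88) = ln(0.88/0.12) = 1.9924
b = θ − logit/(a) = 2.31 − 1.9924/0.6000 = -1.0107

-1.01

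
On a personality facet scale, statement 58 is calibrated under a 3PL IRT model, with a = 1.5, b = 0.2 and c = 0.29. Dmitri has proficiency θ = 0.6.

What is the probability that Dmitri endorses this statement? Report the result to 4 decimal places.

P(θ) = c + (1 − c) · 1 / (1 + exp(−a(θ − b)))
Exponent: 1.5 × (0.6 − 0.2) = 0.6000
1/(1 + e^{-0.6000}) = 0.6457
P = 0.29 + 0.71 × 0.6457 = 0.7484

0.7484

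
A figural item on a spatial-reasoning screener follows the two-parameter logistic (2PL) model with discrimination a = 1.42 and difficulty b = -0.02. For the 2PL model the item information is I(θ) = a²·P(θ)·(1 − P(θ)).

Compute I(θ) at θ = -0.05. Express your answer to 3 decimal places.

P = 1/(1+e^{0.0426}) = 0.4894
P(1−P) = 0.4894 × 0.5106 = 0.2499
I = a² × P(1−P) = 1.42² × 0.2499 = 0.50387

0.504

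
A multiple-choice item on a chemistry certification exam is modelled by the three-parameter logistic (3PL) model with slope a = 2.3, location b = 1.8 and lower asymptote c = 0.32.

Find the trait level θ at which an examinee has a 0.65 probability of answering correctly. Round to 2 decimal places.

P(θ) = c + (1 − c) · 1 / (1 + exp(−a(θ − b)))
Remove guessing floor: (0.65 − 0.32)/(1 − 0.32) = 0.4853
logit = ln(0.4853/0.5147) = -0.0588
θ = b + logit/(a) = 1.8 + (-0.0588)/2.3000 = 1.7744

1.77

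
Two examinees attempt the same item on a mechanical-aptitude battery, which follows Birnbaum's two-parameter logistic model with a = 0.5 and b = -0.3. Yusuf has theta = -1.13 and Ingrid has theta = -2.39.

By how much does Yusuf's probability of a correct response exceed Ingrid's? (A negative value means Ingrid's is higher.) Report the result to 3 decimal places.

0.138

P(theta) = 1 / (1 + exp(−a(theta − b)))
P(Yusuf) = 0.3977  [exponent -0.4150]
P(Ingrid) = 0.2602  [exponent -1.0450]
Difference = 0.3977 − 0.2602 = 0.1375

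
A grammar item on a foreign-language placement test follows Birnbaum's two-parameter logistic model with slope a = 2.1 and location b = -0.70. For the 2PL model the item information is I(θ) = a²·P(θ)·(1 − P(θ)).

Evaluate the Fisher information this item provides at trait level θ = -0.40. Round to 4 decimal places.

P = 1/(1+e^{-0.6300}) = 0.6525
P(1−P) = 0.6525 × 0.3475 = 0.2267
I = a² × P(1−P) = 2.1² × 0.2267 = 0.99995

1.0000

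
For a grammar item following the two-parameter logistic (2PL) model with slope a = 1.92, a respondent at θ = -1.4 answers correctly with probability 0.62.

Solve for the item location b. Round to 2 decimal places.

-1.65

P(θ) = 1 / (1 + exp(−a(θ − b)))
logit(0.62) = ln(0.62/0.38) = 0.4895
b = θ − logit/(a) = -1.4 − 0.4895/1.9200 = -1.6550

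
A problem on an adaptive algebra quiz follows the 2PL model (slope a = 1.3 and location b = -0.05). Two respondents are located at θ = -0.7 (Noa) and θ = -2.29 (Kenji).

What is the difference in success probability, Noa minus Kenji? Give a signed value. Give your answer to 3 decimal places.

P(θ) = 1 / (1 + exp(−a(θ − b)))
P(Noa) = 0.3005  [exponent -0.8450]
P(Kenji) = 0.0516  [exponent -2.9120]
Difference = 0.3005 − 0.0516 = 0.2489

0.249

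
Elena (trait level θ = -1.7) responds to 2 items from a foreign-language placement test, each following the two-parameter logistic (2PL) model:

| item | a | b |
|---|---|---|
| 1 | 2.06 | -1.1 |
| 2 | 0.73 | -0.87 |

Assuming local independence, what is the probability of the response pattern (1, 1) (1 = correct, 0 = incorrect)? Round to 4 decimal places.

0.0795

P(θ) = 1 / (1 + exp(−a(θ − b)))
P_1 = 1/(1+e^{1.2360}) = 0.2251
P_2 = 1/(1+e^{0.6059}) = 0.3530
L = P_1 × P_2 = 0.2251 × 0.3530 = 0.07947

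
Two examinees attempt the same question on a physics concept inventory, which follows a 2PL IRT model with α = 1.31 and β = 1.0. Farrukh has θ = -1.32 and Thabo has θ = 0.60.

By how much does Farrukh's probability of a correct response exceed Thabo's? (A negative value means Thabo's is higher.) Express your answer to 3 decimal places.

-0.326

P(θ) = 1 / (1 + exp(−α(θ − β)))
P(Farrukh) = 0.0457  [exponent -3.0392]
P(Thabo) = 0.3719  [exponent -0.5240]
Difference = 0.0457 − 0.3719 = -0.3262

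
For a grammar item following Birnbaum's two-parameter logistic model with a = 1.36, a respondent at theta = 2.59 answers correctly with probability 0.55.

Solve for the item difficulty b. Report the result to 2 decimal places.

P(theta) = 1 / (1 + exp(−a(theta − b)))
logit(0.55) = ln(0.55/0.45) = 0.2007
b = theta − logit/(a) = 2.59 − 0.2007/1.3600 = 2.4424

2.44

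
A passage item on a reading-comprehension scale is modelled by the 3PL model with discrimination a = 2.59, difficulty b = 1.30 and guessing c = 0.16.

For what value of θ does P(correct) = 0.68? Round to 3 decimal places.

P(θ) = c + (1 − c) · 1 / (1 + exp(−a(θ − b)))
Remove guessing floor: (0.68 − 0.16)/(1 − 0.16) = 0.6190
logit = ln(0.6190/0.3810) = 0.4855
θ = b + logit/(a) = 1.30 + 0.4855/2.5900 = 1.4875

1.487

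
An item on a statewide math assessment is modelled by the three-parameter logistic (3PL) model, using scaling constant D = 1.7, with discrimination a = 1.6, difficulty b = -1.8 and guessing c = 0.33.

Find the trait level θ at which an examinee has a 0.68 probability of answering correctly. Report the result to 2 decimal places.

-1.77

P(θ) = c + (1 − c) · 1 / (1 + exp(−D·a(θ − b)))
Remove guessing floor: (0.68 − 0.33)/(1 − 0.33) = 0.5224
logit = ln(0.5224/0.4776) = 0.0896
θ = b + logit/(1.7·a) = -1.8 + 0.0896/2.7200 = -1.7671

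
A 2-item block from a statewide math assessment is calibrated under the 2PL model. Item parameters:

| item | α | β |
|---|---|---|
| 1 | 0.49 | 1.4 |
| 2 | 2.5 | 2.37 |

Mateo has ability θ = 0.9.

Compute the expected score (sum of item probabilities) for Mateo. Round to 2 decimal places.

P(θ) = 1 / (1 + exp(−α(θ − β)))
P_1 = 1/(1+e^{0.2450}) = 0.4391
P_2 = 1/(1+e^{3.6750}) = 0.0247
E[score] = 0.4391 + 0.0247 = 0.4638

0.46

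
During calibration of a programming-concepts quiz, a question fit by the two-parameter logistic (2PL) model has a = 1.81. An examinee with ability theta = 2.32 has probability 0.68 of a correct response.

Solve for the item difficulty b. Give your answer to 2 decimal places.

1.90

P(theta) = 1 / (1 + exp(−a(theta − b)))
logit(0.68) = ln(0.68/0.32) = 0.7538
b = theta − logit/(a) = 2.32 − 0.7538/1.8100 = 1.9036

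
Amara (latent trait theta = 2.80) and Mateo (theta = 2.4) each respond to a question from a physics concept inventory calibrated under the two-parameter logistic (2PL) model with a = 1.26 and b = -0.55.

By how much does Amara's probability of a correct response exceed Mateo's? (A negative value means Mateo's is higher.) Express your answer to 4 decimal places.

P(theta) = 1 / (1 + exp(−a(theta − b)))
P(Amara) = 0.9855  [exponent 4.2210]
P(Mateo) = 0.9763  [exponent 3.7170]
Difference = 0.9855 − 0.9763 = 0.0093

0.0093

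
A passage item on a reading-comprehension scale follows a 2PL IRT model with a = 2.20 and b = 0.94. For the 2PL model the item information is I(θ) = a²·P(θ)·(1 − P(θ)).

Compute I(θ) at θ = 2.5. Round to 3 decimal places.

0.147

P = 1/(1+e^{-3.4320}) = 0.9687
P(1−P) = 0.9687 × 0.0313 = 0.0303
I = a² × P(1−P) = 2.20² × 0.0303 = 0.14680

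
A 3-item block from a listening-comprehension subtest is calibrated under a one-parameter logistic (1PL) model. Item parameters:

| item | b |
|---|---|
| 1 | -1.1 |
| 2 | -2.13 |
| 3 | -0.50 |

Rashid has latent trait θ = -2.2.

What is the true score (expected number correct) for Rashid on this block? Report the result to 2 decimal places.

0.89

P(θ) = 1 / (1 + exp(−(θ − b)))
P_1 = 1/(1+e^{1.1000}) = 0.2497
P_2 = 1/(1+e^{0.0700}) = 0.4825
P_3 = 1/(1+e^{1.7000}) = 0.1545
E[score] = 0.2497 + 0.4825 + 0.1545 = 0.8867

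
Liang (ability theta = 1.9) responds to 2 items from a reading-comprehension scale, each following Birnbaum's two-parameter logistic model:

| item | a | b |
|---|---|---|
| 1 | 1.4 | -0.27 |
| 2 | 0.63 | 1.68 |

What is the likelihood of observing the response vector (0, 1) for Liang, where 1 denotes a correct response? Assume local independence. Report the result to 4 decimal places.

0.0245

P(theta) = 1 / (1 + exp(−a(theta − b)))
P_1 = 1/(1+e^{-3.0380}) = 0.9543
P_2 = 1/(1+e^{-0.1386}) = 0.5346
L = (1−P_1) × P_2 = 0.0457 × 0.5346 = 0.02445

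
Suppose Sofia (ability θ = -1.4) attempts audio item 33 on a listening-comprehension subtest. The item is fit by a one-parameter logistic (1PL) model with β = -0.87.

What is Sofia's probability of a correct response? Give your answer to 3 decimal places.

0.371

P(θ) = 1 / (1 + exp(−(θ − β)))
Exponent: (-1.4 − (-0.87)) = -0.5300
1/(1 + e^{0.5300}) = 0.3705
P = 0.3705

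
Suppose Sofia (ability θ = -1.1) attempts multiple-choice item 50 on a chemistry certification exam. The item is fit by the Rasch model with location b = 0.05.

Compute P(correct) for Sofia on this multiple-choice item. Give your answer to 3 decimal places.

P(θ) = 1 / (1 + exp(−(θ − b)))
Exponent: (-1.1 − 0.05) = -1.1500
1/(1 + e^{1.1500}) = 0.2405
P = 0.2405

0.240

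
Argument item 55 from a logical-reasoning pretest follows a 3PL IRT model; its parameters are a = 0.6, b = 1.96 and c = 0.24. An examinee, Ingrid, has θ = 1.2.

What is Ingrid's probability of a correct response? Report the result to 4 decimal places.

0.5348

P(θ) = c + (1 − c) · 1 / (1 + exp(−a(θ − b)))
Exponent: 0.6 × (1.2 − 1.96) = -0.4560
1/(1 + e^{0.4560}) = 0.3879
P = 0.24 + 0.76 × 0.3879 = 0.5348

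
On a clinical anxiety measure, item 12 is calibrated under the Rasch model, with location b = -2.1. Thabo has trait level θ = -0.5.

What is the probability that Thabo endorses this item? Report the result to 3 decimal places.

P(θ) = 1 / (1 + exp(−(θ − b)))
Exponent: (-0.5 − (-2.1)) = 1.6000
1/(1 + e^{-1.6000}) = 0.8320
P = 0.8320

0.832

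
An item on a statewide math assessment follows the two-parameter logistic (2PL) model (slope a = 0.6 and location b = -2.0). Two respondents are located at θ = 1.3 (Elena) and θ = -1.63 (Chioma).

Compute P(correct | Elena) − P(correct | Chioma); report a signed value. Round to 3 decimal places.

0.323

P(θ) = 1 / (1 + exp(−a(θ − b)))
P(Elena) = 0.8787  [exponent 1.9800]
P(Chioma) = 0.5553  [exponent 0.2220]
Difference = 0.8787 − 0.5553 = 0.3234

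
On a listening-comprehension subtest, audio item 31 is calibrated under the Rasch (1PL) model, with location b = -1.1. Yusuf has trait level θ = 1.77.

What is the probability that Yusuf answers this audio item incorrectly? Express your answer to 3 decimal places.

P(θ) = 1 / (1 + exp(−(θ − b)))
Exponent: (1.77 − (-1.1)) = 2.8700
1/(1 + e^{-2.8700}) = 0.9463
P = 0.9463
P(incorrect) = 1 − 0.9463 = 0.0537

0.054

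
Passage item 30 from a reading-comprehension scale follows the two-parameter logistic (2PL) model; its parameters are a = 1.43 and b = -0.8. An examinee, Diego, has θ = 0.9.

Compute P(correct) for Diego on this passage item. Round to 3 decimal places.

P(θ) = 1 / (1 + exp(−a(θ − b)))
Exponent: 1.43 × (0.9 − (-0.8)) = 2.4310
1/(1 + e^{-2.4310}) = 0.9192

0.919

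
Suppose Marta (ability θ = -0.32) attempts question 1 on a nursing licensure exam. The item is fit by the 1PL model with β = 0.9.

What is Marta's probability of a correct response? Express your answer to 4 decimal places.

0.2279

P(θ) = 1 / (1 + exp(−(θ − β)))
Exponent: (-0.32 − 0.9) = -1.2200
1/(1 + e^{1.2200}) = 0.2279
P = 0.2279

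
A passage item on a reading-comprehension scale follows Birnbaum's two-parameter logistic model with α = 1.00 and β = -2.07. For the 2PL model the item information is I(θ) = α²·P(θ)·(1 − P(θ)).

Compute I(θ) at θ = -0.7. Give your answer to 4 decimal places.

0.1616

P = 1/(1+e^{-1.3700}) = 0.7974
P(1−P) = 0.7974 × 0.2026 = 0.1616
I = α² × P(1−P) = 1.00² × 0.1616 = 0.16157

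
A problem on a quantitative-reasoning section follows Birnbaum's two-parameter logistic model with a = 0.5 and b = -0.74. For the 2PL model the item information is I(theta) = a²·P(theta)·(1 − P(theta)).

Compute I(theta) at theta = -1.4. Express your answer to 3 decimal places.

0.061

P = 1/(1+e^{0.3300}) = 0.4182
P(1−P) = 0.4182 × 0.5818 = 0.2433
I = a² × P(1−P) = 0.5² × 0.2433 = 0.06083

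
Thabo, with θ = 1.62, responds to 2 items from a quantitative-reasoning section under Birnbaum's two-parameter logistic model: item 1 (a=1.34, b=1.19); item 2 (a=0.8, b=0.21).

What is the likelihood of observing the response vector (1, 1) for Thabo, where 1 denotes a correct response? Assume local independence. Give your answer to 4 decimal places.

P(θ) = 1 / (1 + exp(−a(θ − b)))
P_1 = 1/(1+e^{-0.5762}) = 0.6402
P_2 = 1/(1+e^{-1.1280}) = 0.7555
L = P_1 × P_2 = 0.6402 × 0.7555 = 0.48365

0.4836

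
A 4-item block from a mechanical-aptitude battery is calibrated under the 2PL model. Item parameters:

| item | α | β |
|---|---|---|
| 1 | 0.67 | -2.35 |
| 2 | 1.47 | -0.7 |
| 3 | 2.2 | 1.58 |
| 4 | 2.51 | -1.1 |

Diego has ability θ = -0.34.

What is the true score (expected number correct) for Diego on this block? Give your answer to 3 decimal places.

P(θ) = 1 / (1 + exp(−α(θ − β)))
P_1 = 1/(1+e^{-1.3467}) = 0.7936
P_2 = 1/(1+e^{-0.5292}) = 0.6293
P_3 = 1/(1+e^{4.2240}) = 0.0144
P_4 = 1/(1+e^{-1.9076}) = 0.8707
E[score] = 0.7936 + 0.6293 + 0.0144 + 0.8707 = 2.3081

2.308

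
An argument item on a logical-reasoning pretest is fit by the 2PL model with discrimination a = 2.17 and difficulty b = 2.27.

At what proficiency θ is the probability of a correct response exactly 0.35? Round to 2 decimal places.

P(θ) = 1 / (1 + exp(−a(θ − b)))
logit = ln(0.3500/0.6500) = -0.6190
θ = b + logit/(a) = 2.27 + (-0.6190)/2.1700 = 1.9847

1.98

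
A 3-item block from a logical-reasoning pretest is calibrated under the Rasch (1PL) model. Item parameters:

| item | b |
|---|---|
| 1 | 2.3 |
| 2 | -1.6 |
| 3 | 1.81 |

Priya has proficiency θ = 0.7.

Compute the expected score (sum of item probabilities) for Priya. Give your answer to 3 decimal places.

1.325

P(θ) = 1 / (1 + exp(−(θ − b)))
P_1 = 1/(1+e^{1.6000}) = 0.1680
P_2 = 1/(1+e^{-2.3000}) = 0.9089
P_3 = 1/(1+e^{1.1100}) = 0.2479
E[score] = 0.1680 + 0.9089 + 0.2479 = 1.3247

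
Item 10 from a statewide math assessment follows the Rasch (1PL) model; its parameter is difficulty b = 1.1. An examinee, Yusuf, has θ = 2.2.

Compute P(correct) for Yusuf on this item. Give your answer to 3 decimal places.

0.750

P(θ) = 1 / (1 + exp(−(θ − b)))
Exponent: (2.2 − 1.1) = 1.1000
1/(1 + e^{-1.1000}) = 0.7503
P = 0.7503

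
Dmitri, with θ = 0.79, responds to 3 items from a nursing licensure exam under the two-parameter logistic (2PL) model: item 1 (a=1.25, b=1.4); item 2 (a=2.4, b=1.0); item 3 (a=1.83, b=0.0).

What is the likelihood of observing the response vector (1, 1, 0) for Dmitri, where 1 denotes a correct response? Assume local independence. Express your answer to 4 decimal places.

0.0228

P(θ) = 1 / (1 + exp(−a(θ − b)))
P_1 = 1/(1+e^{0.7625}) = 0.3181
P_2 = 1/(1+e^{0.5040}) = 0.3766
P_3 = 1/(1+e^{-1.4457}) = 0.8093
L = P_1 × P_2 × (1−P_3) = 0.3181 × 0.3766 × 0.1907 = 0.02284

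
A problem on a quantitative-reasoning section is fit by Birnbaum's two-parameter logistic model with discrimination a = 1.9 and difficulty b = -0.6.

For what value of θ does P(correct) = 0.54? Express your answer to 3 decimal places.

-0.516

P(θ) = 1 / (1 + exp(−a(θ − b)))
logit = ln(0.5400/0.4600) = 0.1603
θ = b + logit/(a) = -0.6 + 0.1603/1.9000 = -0.5156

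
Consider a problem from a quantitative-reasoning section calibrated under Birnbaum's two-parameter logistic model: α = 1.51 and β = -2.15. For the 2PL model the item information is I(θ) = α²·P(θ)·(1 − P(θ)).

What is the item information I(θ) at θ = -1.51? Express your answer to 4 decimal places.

P = 1/(1+e^{-0.9664}) = 0.7244
P(1−P) = 0.7244 × 0.2756 = 0.1996
I = α² × P(1−P) = 1.51² × 0.1996 = 0.45521

0.4552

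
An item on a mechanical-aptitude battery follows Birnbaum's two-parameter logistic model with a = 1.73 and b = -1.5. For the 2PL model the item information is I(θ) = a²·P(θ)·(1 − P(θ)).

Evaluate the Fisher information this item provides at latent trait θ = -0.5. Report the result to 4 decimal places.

P = 1/(1+e^{-1.7300}) = 0.8494
P(1−P) = 0.8494 × 0.1506 = 0.1279
I = a² × P(1−P) = 1.73² × 0.1279 = 0.38282

0.3828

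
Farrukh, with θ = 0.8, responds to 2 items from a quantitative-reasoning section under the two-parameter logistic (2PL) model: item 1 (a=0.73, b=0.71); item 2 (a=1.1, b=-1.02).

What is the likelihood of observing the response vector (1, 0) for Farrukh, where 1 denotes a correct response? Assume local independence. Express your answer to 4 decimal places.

P(θ) = 1 / (1 + exp(−a(θ − b)))
P_1 = 1/(1+e^{-0.0657}) = 0.5164
P_2 = 1/(1+e^{-2.0020}) = 0.8810
L = P_1 × (1−P_2) = 0.5164 × 0.1190 = 0.06145

0.0615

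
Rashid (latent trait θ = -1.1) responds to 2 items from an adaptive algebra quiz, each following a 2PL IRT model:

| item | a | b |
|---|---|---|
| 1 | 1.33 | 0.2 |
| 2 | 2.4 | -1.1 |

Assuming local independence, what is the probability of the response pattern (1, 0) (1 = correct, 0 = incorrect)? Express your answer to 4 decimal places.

P(θ) = 1 / (1 + exp(−a(θ − b)))
P_1 = 1/(1+e^{1.7290}) = 0.1507
P_2 = 1/(1+e^{0.0000}) = 0.5000
L = P_1 × (1−P_2) = 0.1507 × 0.5000 = 0.07536

0.0754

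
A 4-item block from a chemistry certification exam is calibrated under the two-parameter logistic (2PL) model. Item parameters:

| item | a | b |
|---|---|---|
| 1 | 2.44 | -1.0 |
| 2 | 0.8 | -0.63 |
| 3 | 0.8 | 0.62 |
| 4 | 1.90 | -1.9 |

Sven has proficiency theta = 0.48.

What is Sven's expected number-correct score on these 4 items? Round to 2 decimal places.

P(theta) = 1 / (1 + exp(−a(theta − b)))
P_1 = 1/(1+e^{-3.6112}) = 0.9737
P_2 = 1/(1+e^{-0.8880}) = 0.7085
P_3 = 1/(1+e^{0.1120}) = 0.4720
P_4 = 1/(1+e^{-4.5220}) = 0.9892
E[score] = 0.9737 + 0.7085 + 0.4720 + 0.9892 = 3.1434

3.14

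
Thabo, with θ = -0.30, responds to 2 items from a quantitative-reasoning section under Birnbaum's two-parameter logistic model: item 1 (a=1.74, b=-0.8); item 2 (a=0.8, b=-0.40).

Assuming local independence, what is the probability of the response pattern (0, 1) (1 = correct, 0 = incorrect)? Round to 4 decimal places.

0.1535

P(θ) = 1 / (1 + exp(−a(θ − b)))
P_1 = 1/(1+e^{-0.8700}) = 0.7047
P_2 = 1/(1+e^{-0.0800}) = 0.5200
L = (1−P_1) × P_2 = 0.2953 × 0.5200 = 0.15353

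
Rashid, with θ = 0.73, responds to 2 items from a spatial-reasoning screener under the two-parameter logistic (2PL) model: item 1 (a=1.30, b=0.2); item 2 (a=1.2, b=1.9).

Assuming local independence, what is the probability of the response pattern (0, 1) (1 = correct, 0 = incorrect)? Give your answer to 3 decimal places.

P(θ) = 1 / (1 + exp(−a(θ − b)))
P_1 = 1/(1+e^{-0.6890}) = 0.6657
P_2 = 1/(1+e^{1.4040}) = 0.1972
L = (1−P_1) × P_2 = 0.3343 × 0.1972 = 0.06591

0.066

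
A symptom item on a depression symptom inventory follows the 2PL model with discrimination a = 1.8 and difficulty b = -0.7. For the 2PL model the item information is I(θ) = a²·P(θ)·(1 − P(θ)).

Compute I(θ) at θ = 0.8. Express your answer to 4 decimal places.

P = 1/(1+e^{-2.7000}) = 0.9370
P(1−P) = 0.9370 × 0.0630 = 0.0590
I = a² × P(1−P) = 1.8² × 0.0590 = 0.19118

0.1912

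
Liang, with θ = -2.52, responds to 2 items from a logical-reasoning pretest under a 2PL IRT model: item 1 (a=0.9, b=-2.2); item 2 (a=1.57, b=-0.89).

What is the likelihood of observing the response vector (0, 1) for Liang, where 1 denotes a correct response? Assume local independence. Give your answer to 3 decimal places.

0.041

P(θ) = 1 / (1 + exp(−a(θ − b)))
P_1 = 1/(1+e^{0.2880}) = 0.4285
P_2 = 1/(1+e^{2.5591}) = 0.0718
L = (1−P_1) × P_2 = 0.5715 × 0.0718 = 0.04104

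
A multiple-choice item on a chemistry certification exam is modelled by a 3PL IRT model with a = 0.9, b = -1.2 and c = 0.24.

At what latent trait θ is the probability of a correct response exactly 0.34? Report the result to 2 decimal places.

P(θ) = c + (1 − c) · 1 / (1 + exp(−a(θ − b)))
Remove guessing floor: (0.34 − 0.24)/(1 − 0.24) = 0.1316
logit = ln(0.1316/0.8684) = -1.8871
θ = b + logit/(a) = -1.2 + (-1.8871)/0.9000 = -3.2967

-3.30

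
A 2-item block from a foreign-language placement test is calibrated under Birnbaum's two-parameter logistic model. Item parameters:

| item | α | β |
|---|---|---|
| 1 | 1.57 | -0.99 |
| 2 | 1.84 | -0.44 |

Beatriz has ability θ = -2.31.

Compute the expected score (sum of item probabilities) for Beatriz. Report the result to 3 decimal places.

0.143

P(θ) = 1 / (1 + exp(−α(θ − β)))
P_1 = 1/(1+e^{2.0724}) = 0.1118
P_2 = 1/(1+e^{3.4408}) = 0.0310
E[score] = 0.1118 + 0.0310 = 0.1429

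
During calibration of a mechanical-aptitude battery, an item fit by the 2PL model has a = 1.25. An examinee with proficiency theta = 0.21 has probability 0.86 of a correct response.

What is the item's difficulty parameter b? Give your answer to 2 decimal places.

-1.24

P(theta) = 1 / (1 + exp(−a(theta − b)))
logit(0.86) = ln(0.86/0.14) = 1.8153
b = theta − logit/(a) = 0.21 − 1.8153/1.2500 = -1.2422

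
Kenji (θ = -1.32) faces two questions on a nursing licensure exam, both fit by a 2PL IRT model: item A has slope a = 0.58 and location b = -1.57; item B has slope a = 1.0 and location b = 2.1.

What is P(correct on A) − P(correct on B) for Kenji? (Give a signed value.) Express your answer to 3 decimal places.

0.505

P(θ) = 1 / (1 + exp(−a(θ − b)))
P_A = 0.5362
P_B = 0.0317
P_A − P_B = 0.5045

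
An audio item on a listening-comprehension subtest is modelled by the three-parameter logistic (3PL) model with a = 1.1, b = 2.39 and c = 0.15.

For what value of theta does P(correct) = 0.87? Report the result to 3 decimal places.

3.946

P(theta) = c + (1 − c) · 1 / (1 + exp(−a(theta − b)))
Remove guessing floor: (0.87 − 0.15)/(1 − 0.15) = 0.8471
logit = ln(0.8471/0.1529) = 1.7117
theta = b + logit/(a) = 2.39 + 1.7117/1.1000 = 3.9461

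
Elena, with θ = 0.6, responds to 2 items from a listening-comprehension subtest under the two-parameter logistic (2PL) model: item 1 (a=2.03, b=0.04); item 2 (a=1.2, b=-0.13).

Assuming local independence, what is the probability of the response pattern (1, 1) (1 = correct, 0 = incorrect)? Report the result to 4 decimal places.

P(θ) = 1 / (1 + exp(−a(θ − b)))
P_1 = 1/(1+e^{-1.1368}) = 0.7571
P_2 = 1/(1+e^{-0.8760}) = 0.7060
L = P_1 × P_2 = 0.7571 × 0.7060 = 0.53450

0.5345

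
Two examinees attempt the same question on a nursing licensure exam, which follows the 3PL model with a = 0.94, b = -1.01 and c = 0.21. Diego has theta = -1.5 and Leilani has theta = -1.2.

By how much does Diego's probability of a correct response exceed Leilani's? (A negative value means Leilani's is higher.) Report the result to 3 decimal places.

-0.054

P(theta) = c + (1 − c) · 1 / (1 + exp(−a(theta − b)))
P(Diego) = 0.5156  [exponent -0.4606]
P(Leilani) = 0.5698  [exponent -0.1786]
Difference = 0.5156 − 0.5698 = -0.0542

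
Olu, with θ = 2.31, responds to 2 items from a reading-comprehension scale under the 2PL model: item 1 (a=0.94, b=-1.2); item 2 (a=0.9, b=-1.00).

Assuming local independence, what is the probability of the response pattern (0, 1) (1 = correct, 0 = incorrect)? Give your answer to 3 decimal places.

P(θ) = 1 / (1 + exp(−a(θ − b)))
P_1 = 1/(1+e^{-3.2994}) = 0.9644
P_2 = 1/(1+e^{-2.9790}) = 0.9516
L = (1−P_1) × P_2 = 0.0356 × 0.9516 = 0.03387

0.034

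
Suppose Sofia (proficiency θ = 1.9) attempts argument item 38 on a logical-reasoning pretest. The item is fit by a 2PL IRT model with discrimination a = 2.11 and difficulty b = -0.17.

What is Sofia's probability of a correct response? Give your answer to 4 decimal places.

0.9875

P(θ) = 1 / (1 + exp(−a(θ − b)))
Exponent: 2.11 × (1.9 − (-0.17)) = 4.3677
1/(1 + e^{-4.3677}) = 0.9875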